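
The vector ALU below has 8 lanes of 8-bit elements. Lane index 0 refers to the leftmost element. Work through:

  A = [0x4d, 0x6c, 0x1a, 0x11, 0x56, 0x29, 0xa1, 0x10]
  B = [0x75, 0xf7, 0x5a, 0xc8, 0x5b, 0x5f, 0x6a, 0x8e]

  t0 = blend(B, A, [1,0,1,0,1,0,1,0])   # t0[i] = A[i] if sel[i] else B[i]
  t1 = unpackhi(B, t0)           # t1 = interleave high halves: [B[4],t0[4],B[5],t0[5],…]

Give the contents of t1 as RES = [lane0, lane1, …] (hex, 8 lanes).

t0 = [0x4d, 0xf7, 0x1a, 0xc8, 0x56, 0x5f, 0xa1, 0x8e]
t1 = [0x5b, 0x56, 0x5f, 0x5f, 0x6a, 0xa1, 0x8e, 0x8e]

RES = [0x5b, 0x56, 0x5f, 0x5f, 0x6a, 0xa1, 0x8e, 0x8e]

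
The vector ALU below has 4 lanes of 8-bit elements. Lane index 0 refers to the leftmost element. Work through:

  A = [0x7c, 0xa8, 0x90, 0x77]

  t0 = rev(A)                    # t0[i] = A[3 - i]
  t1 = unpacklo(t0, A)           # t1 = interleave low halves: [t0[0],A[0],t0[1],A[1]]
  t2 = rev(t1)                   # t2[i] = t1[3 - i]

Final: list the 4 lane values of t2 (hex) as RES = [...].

RES = [0xa8, 0x90, 0x7c, 0x77]

  t0: 77 90 a8 7c
  t1: 77 7c 90 a8
  t2: a8 90 7c 77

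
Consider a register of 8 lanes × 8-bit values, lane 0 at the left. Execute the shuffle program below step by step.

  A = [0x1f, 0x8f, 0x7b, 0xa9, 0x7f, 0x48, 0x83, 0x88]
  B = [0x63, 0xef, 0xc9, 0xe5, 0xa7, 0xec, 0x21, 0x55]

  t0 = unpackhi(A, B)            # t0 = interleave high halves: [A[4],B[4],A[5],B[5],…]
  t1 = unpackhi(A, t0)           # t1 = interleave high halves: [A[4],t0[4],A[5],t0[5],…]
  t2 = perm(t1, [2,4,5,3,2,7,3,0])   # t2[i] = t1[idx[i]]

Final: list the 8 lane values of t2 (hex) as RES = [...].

RES = [0x48, 0x83, 0x88, 0x21, 0x48, 0x55, 0x21, 0x7f]

→ t0 |7f|a7|48|ec|83|21|88|55|
→ t1 |7f|83|48|21|83|88|88|55|
→ t2 |48|83|88|21|48|55|21|7f|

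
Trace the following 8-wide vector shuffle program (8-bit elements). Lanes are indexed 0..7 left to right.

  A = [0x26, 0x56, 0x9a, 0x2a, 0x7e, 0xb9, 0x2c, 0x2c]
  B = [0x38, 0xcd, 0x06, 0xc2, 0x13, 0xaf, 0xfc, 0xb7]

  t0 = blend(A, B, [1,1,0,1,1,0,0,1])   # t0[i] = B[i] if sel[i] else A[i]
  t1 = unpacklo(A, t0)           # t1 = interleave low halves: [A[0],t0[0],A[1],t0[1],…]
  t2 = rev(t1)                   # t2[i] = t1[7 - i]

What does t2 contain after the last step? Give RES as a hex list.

RES = [ 0xc2  0x2a  0x9a  0x9a  0xcd  0x56  0x38  0x26 ]

t0 = [0x38, 0xcd, 0x9a, 0xc2, 0x13, 0xb9, 0x2c, 0xb7]
t1 = [0x26, 0x38, 0x56, 0xcd, 0x9a, 0x9a, 0x2a, 0xc2]
t2 = [0xc2, 0x2a, 0x9a, 0x9a, 0xcd, 0x56, 0x38, 0x26]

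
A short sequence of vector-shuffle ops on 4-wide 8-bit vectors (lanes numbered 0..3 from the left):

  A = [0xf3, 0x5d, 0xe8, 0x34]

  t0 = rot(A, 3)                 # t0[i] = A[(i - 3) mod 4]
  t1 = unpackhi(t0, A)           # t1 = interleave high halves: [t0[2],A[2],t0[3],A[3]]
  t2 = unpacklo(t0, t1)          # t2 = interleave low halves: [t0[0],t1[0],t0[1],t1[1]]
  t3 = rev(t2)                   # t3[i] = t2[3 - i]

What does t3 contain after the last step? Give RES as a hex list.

→ t0 |5d|e8|34|f3|
→ t1 |34|e8|f3|34|
→ t2 |5d|34|e8|e8|
→ t3 |e8|e8|34|5d|

RES = [ 0xe8  0xe8  0x34  0x5d ]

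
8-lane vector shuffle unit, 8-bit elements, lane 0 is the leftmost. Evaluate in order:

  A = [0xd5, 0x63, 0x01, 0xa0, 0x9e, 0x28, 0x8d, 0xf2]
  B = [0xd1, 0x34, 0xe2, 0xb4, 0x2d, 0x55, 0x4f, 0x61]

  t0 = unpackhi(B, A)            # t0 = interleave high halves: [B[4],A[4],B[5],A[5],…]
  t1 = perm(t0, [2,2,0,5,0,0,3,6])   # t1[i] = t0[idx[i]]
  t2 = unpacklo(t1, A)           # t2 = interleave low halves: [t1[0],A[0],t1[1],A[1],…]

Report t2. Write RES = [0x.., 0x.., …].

t0 = [0x2d, 0x9e, 0x55, 0x28, 0x4f, 0x8d, 0x61, 0xf2]
t1 = [0x55, 0x55, 0x2d, 0x8d, 0x2d, 0x2d, 0x28, 0x61]
t2 = [0x55, 0xd5, 0x55, 0x63, 0x2d, 0x01, 0x8d, 0xa0]

RES = [0x55, 0xd5, 0x55, 0x63, 0x2d, 0x01, 0x8d, 0xa0]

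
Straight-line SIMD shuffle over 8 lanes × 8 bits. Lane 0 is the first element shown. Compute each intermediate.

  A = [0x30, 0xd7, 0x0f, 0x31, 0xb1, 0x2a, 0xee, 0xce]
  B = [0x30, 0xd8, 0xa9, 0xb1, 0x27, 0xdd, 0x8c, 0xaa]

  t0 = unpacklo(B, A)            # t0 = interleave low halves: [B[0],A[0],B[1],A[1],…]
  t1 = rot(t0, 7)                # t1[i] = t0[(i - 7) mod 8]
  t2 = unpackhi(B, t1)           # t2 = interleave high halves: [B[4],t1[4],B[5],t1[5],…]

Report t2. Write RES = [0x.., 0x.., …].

RES = [ 0x27  0x0f  0xdd  0xb1  0x8c  0x31  0xaa  0x30 ]

  t0: 30 30 d8 d7 a9 0f b1 31
  t1: 30 d8 d7 a9 0f b1 31 30
  t2: 27 0f dd b1 8c 31 aa 30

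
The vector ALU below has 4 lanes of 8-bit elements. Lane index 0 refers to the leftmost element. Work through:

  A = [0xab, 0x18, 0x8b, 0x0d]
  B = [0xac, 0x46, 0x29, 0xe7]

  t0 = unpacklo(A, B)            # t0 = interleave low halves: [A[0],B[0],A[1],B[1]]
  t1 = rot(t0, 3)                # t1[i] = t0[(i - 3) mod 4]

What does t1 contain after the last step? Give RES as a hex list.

  t0: ab ac 18 46
  t1: ac 18 46 ab

RES = [ 0xac  0x18  0x46  0xab ]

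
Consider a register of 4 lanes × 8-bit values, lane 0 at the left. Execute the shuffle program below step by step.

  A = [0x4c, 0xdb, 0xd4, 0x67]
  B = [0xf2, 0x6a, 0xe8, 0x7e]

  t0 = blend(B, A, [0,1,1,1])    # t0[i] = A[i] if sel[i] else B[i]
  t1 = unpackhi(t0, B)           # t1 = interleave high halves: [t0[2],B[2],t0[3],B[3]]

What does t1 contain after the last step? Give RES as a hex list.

t0 = [0xf2, 0xdb, 0xd4, 0x67]
t1 = [0xd4, 0xe8, 0x67, 0x7e]

RES = [0xd4, 0xe8, 0x67, 0x7e]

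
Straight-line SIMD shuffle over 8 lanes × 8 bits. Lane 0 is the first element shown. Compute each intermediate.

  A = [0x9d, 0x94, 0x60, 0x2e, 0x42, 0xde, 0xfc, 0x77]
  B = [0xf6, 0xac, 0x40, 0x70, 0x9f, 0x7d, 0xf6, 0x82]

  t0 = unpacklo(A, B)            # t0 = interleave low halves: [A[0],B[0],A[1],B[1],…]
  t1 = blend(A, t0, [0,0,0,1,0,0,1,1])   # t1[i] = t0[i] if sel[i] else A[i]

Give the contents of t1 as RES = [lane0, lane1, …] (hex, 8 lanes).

  t0: 9d f6 94 ac 60 40 2e 70
  t1: 9d 94 60 ac 42 de 2e 70

RES = [0x9d, 0x94, 0x60, 0xac, 0x42, 0xde, 0x2e, 0x70]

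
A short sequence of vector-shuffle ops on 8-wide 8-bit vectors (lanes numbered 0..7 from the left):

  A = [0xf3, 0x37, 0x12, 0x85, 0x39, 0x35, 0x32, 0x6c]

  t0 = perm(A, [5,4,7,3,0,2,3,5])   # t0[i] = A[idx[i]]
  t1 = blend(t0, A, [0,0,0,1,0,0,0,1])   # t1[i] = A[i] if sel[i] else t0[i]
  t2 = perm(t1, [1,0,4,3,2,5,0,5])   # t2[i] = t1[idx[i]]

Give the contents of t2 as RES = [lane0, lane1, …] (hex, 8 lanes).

t0 = [0x35, 0x39, 0x6c, 0x85, 0xf3, 0x12, 0x85, 0x35]
t1 = [0x35, 0x39, 0x6c, 0x85, 0xf3, 0x12, 0x85, 0x6c]
t2 = [0x39, 0x35, 0xf3, 0x85, 0x6c, 0x12, 0x35, 0x12]

RES = [ 0x39  0x35  0xf3  0x85  0x6c  0x12  0x35  0x12 ]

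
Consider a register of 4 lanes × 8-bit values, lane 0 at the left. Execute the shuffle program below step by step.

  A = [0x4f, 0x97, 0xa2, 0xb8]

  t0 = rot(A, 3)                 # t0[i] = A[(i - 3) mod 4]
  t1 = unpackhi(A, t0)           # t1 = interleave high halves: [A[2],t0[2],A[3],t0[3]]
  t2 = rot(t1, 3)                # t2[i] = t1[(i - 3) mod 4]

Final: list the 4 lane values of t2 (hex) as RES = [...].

RES = [ 0xb8  0xb8  0x4f  0xa2 ]

t0 = [0x97, 0xa2, 0xb8, 0x4f]
t1 = [0xa2, 0xb8, 0xb8, 0x4f]
t2 = [0xb8, 0xb8, 0x4f, 0xa2]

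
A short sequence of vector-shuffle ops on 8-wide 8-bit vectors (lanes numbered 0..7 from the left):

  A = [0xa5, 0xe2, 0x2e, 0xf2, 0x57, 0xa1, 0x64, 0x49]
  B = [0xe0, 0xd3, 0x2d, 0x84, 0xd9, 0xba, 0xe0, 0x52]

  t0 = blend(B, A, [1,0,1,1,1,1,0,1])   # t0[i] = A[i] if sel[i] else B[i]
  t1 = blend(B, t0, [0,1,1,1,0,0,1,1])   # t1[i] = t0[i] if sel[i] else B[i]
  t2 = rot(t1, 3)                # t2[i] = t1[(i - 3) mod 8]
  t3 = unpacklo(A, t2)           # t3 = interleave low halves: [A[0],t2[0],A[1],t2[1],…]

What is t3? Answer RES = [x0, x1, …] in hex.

RES = [0xa5, 0xba, 0xe2, 0xe0, 0x2e, 0x49, 0xf2, 0xe0]

  t0: a5 d3 2e f2 57 a1 e0 49
  t1: e0 d3 2e f2 d9 ba e0 49
  t2: ba e0 49 e0 d3 2e f2 d9
  t3: a5 ba e2 e0 2e 49 f2 e0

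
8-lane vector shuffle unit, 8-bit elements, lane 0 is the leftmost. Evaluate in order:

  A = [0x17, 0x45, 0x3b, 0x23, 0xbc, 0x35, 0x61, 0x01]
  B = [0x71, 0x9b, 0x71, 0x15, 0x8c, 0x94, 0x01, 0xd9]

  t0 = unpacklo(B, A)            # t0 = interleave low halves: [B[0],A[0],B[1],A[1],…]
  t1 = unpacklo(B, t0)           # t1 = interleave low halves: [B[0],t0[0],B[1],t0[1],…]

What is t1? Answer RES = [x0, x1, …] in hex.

RES = [ 0x71  0x71  0x9b  0x17  0x71  0x9b  0x15  0x45 ]

  t0: 71 17 9b 45 71 3b 15 23
  t1: 71 71 9b 17 71 9b 15 45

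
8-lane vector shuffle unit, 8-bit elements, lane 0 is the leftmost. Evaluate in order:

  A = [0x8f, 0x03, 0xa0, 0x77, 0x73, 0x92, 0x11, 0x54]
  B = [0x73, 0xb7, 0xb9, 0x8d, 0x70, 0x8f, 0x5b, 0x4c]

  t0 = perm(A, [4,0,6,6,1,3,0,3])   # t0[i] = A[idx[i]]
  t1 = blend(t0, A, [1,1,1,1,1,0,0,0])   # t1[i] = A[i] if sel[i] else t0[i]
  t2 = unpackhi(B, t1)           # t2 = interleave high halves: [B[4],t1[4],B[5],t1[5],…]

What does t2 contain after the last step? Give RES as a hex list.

RES = [ 0x70  0x73  0x8f  0x77  0x5b  0x8f  0x4c  0x77 ]

t0 = [0x73, 0x8f, 0x11, 0x11, 0x03, 0x77, 0x8f, 0x77]
t1 = [0x8f, 0x03, 0xa0, 0x77, 0x73, 0x77, 0x8f, 0x77]
t2 = [0x70, 0x73, 0x8f, 0x77, 0x5b, 0x8f, 0x4c, 0x77]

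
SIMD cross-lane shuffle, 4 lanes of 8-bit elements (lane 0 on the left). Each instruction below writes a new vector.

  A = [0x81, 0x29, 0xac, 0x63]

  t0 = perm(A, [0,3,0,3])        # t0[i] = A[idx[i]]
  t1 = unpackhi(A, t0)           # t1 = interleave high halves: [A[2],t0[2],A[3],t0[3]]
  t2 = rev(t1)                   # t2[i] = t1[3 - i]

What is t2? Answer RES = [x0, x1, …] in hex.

RES = [ 0x63  0x63  0x81  0xac ]

→ t0 |81|63|81|63|
→ t1 |ac|81|63|63|
→ t2 |63|63|81|ac|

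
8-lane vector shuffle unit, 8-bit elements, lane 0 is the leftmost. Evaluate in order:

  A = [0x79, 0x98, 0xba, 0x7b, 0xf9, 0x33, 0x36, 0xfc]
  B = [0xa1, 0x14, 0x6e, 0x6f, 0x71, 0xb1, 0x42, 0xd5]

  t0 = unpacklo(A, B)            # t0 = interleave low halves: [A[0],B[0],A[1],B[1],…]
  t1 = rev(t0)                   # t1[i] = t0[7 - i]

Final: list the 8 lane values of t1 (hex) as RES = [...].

t0 = [0x79, 0xa1, 0x98, 0x14, 0xba, 0x6e, 0x7b, 0x6f]
t1 = [0x6f, 0x7b, 0x6e, 0xba, 0x14, 0x98, 0xa1, 0x79]

RES = [0x6f, 0x7b, 0x6e, 0xba, 0x14, 0x98, 0xa1, 0x79]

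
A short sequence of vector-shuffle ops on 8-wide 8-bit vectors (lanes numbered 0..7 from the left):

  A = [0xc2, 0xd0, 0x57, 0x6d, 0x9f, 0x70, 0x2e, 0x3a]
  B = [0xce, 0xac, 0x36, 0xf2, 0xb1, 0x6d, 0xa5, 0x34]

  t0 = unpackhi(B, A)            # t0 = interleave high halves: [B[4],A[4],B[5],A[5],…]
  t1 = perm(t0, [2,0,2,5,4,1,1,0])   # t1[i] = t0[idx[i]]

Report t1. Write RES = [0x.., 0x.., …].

  t0: b1 9f 6d 70 a5 2e 34 3a
  t1: 6d b1 6d 2e a5 9f 9f b1

RES = [ 0x6d  0xb1  0x6d  0x2e  0xa5  0x9f  0x9f  0xb1 ]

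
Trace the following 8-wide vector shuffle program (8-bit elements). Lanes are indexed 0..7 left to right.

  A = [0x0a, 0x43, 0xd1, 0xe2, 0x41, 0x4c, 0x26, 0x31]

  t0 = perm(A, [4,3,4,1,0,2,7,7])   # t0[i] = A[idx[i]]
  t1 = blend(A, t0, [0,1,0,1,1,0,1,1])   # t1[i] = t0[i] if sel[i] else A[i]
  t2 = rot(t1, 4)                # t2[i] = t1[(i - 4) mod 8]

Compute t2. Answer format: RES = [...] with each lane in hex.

  t0: 41 e2 41 43 0a d1 31 31
  t1: 0a e2 d1 43 0a 4c 31 31
  t2: 0a 4c 31 31 0a e2 d1 43

RES = [ 0x0a  0x4c  0x31  0x31  0x0a  0xe2  0xd1  0x43 ]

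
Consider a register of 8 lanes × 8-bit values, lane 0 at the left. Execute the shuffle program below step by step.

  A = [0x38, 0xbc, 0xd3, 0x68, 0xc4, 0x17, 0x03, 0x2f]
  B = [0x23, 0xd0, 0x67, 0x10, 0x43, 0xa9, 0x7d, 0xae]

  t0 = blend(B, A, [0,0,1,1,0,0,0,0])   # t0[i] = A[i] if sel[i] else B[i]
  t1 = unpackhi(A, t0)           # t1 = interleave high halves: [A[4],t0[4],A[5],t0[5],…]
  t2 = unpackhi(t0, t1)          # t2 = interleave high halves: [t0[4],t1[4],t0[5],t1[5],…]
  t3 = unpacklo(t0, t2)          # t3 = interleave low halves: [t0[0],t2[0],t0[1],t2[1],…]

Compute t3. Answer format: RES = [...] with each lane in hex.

RES = [ 0x23  0x43  0xd0  0x03  0xd3  0xa9  0x68  0x7d ]

t0 = [0x23, 0xd0, 0xd3, 0x68, 0x43, 0xa9, 0x7d, 0xae]
t1 = [0xc4, 0x43, 0x17, 0xa9, 0x03, 0x7d, 0x2f, 0xae]
t2 = [0x43, 0x03, 0xa9, 0x7d, 0x7d, 0x2f, 0xae, 0xae]
t3 = [0x23, 0x43, 0xd0, 0x03, 0xd3, 0xa9, 0x68, 0x7d]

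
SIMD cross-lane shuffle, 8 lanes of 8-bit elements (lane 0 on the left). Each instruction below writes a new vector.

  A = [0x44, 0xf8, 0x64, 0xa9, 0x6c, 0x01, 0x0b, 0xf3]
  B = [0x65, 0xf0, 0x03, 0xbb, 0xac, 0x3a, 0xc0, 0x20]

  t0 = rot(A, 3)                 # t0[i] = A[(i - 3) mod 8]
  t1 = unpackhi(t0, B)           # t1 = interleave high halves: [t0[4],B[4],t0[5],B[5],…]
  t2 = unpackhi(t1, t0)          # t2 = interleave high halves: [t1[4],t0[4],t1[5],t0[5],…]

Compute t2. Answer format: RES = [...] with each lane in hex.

  t0: 01 0b f3 44 f8 64 a9 6c
  t1: f8 ac 64 3a a9 c0 6c 20
  t2: a9 f8 c0 64 6c a9 20 6c

RES = [0xa9, 0xf8, 0xc0, 0x64, 0x6c, 0xa9, 0x20, 0x6c]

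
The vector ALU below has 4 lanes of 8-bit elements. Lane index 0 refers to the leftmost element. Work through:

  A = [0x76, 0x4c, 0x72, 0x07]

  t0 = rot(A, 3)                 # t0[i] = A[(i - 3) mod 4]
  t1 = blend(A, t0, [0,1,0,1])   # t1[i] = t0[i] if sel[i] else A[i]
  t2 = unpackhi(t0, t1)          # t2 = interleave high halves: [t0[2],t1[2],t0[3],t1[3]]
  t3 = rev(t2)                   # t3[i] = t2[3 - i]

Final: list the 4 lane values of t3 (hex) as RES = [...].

t0 = [0x4c, 0x72, 0x07, 0x76]
t1 = [0x76, 0x72, 0x72, 0x76]
t2 = [0x07, 0x72, 0x76, 0x76]
t3 = [0x76, 0x76, 0x72, 0x07]

RES = [ 0x76  0x76  0x72  0x07 ]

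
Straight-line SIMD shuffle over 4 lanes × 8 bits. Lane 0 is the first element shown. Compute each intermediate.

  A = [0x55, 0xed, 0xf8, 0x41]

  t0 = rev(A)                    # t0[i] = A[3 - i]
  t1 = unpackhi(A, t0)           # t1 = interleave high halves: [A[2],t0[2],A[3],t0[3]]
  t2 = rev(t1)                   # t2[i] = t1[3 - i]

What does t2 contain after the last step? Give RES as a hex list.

RES = [0x55, 0x41, 0xed, 0xf8]

  t0: 41 f8 ed 55
  t1: f8 ed 41 55
  t2: 55 41 ed f8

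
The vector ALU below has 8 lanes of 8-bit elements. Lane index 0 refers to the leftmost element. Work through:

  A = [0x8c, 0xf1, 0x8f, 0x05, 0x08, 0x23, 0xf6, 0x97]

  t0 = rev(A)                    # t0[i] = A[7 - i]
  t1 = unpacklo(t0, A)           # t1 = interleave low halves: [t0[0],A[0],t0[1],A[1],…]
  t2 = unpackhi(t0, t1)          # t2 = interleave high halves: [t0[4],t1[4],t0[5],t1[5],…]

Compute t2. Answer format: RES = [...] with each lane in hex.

RES = [0x05, 0x23, 0x8f, 0x8f, 0xf1, 0x08, 0x8c, 0x05]

  t0: 97 f6 23 08 05 8f f1 8c
  t1: 97 8c f6 f1 23 8f 08 05
  t2: 05 23 8f 8f f1 08 8c 05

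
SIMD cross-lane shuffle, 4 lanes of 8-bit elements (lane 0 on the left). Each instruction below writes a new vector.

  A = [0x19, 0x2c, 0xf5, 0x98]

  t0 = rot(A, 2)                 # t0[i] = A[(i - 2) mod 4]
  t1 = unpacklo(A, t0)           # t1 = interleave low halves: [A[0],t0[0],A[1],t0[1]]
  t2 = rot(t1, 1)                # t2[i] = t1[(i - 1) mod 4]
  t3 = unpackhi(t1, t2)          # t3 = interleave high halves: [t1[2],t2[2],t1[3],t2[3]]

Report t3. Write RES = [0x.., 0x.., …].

  t0: f5 98 19 2c
  t1: 19 f5 2c 98
  t2: 98 19 f5 2c
  t3: 2c f5 98 2c

RES = [ 0x2c  0xf5  0x98  0x2c ]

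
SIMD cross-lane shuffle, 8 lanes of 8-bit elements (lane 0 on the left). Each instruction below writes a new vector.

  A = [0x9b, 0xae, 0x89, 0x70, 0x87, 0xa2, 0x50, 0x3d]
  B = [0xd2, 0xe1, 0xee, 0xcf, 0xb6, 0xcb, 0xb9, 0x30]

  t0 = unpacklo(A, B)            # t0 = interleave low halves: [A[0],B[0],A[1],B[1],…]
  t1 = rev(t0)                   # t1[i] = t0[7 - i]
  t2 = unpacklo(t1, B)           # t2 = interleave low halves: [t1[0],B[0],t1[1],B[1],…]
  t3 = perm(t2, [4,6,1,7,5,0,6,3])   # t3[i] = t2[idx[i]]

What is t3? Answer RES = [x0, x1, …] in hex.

→ t0 |9b|d2|ae|e1|89|ee|70|cf|
→ t1 |cf|70|ee|89|e1|ae|d2|9b|
→ t2 |cf|d2|70|e1|ee|ee|89|cf|
→ t3 |ee|89|d2|cf|ee|cf|89|e1|

RES = [0xee, 0x89, 0xd2, 0xcf, 0xee, 0xcf, 0x89, 0xe1]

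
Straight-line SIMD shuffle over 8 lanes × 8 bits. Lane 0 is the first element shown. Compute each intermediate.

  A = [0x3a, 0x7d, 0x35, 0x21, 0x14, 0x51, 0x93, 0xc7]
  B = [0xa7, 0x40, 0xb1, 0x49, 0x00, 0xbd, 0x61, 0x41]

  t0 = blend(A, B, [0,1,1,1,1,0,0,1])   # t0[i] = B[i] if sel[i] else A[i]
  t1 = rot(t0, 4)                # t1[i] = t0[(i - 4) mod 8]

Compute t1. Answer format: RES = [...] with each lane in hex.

RES = [ 0x00  0x51  0x93  0x41  0x3a  0x40  0xb1  0x49 ]

t0 = [0x3a, 0x40, 0xb1, 0x49, 0x00, 0x51, 0x93, 0x41]
t1 = [0x00, 0x51, 0x93, 0x41, 0x3a, 0x40, 0xb1, 0x49]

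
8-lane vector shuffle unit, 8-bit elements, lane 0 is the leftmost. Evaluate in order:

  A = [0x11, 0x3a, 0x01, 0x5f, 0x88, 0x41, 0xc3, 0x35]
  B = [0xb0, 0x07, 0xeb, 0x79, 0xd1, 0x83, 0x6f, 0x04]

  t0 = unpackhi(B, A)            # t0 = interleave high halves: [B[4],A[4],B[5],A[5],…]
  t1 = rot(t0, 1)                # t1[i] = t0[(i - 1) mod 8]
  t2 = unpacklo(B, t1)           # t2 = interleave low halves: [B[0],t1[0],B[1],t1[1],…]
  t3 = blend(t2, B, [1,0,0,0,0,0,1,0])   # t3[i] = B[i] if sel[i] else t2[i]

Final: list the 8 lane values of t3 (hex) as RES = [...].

t0 = [0xd1, 0x88, 0x83, 0x41, 0x6f, 0xc3, 0x04, 0x35]
t1 = [0x35, 0xd1, 0x88, 0x83, 0x41, 0x6f, 0xc3, 0x04]
t2 = [0xb0, 0x35, 0x07, 0xd1, 0xeb, 0x88, 0x79, 0x83]
t3 = [0xb0, 0x35, 0x07, 0xd1, 0xeb, 0x88, 0x6f, 0x83]

RES = [ 0xb0  0x35  0x07  0xd1  0xeb  0x88  0x6f  0x83 ]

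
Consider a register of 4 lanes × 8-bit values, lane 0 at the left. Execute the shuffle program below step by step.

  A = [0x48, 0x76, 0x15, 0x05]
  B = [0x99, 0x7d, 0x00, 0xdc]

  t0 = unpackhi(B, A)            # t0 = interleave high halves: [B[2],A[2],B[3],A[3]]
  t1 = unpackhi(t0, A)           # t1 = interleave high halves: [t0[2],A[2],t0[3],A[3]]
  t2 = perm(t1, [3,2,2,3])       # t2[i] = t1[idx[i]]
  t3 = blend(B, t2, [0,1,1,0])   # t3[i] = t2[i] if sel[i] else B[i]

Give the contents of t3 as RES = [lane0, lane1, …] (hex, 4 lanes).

  t0: 00 15 dc 05
  t1: dc 15 05 05
  t2: 05 05 05 05
  t3: 99 05 05 dc

RES = [ 0x99  0x05  0x05  0xdc ]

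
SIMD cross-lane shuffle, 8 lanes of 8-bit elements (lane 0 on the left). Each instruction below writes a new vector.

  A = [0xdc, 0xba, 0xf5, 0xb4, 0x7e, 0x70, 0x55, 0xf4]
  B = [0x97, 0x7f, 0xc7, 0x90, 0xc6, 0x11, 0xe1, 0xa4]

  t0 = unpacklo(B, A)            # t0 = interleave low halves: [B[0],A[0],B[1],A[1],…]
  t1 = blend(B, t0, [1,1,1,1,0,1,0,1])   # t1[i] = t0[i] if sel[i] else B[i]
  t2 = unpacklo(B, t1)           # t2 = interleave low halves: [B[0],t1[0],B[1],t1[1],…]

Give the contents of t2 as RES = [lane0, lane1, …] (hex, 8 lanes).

→ t0 |97|dc|7f|ba|c7|f5|90|b4|
→ t1 |97|dc|7f|ba|c6|f5|e1|b4|
→ t2 |97|97|7f|dc|c7|7f|90|ba|

RES = [0x97, 0x97, 0x7f, 0xdc, 0xc7, 0x7f, 0x90, 0xba]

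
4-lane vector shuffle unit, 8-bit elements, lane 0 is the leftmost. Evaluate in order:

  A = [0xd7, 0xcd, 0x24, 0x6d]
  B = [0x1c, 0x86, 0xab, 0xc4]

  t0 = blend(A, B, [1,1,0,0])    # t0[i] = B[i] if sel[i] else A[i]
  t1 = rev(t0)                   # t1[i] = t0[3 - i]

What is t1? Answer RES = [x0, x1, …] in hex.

  t0: 1c 86 24 6d
  t1: 6d 24 86 1c

RES = [0x6d, 0x24, 0x86, 0x1c]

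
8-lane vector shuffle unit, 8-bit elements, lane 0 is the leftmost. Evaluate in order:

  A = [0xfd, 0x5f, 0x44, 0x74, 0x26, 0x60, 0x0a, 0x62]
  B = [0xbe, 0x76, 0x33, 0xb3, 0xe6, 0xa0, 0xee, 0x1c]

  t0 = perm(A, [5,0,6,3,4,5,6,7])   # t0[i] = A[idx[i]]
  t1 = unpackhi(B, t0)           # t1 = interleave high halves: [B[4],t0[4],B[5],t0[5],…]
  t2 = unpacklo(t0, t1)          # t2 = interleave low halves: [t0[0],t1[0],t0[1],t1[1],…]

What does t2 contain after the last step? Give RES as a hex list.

→ t0 |60|fd|0a|74|26|60|0a|62|
→ t1 |e6|26|a0|60|ee|0a|1c|62|
→ t2 |60|e6|fd|26|0a|a0|74|60|

RES = [0x60, 0xe6, 0xfd, 0x26, 0x0a, 0xa0, 0x74, 0x60]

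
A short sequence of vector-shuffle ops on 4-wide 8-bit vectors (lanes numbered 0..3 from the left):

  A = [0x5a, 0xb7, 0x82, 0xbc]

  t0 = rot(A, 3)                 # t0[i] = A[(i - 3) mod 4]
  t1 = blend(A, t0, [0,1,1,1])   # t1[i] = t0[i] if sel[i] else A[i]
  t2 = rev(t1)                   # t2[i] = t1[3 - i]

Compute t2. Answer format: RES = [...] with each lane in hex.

RES = [ 0x5a  0xbc  0x82  0x5a ]

→ t0 |b7|82|bc|5a|
→ t1 |5a|82|bc|5a|
→ t2 |5a|bc|82|5a|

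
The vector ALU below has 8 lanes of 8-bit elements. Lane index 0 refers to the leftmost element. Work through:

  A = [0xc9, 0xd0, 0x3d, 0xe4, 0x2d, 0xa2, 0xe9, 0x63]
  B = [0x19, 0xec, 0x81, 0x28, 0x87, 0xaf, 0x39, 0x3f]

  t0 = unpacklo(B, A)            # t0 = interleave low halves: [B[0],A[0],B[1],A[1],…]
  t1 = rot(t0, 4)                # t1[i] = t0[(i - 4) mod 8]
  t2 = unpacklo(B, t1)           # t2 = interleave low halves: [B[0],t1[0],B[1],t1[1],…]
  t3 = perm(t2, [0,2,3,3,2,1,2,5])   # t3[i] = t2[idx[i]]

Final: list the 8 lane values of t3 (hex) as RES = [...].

→ t0 |19|c9|ec|d0|81|3d|28|e4|
→ t1 |81|3d|28|e4|19|c9|ec|d0|
→ t2 |19|81|ec|3d|81|28|28|e4|
→ t3 |19|ec|3d|3d|ec|81|ec|28|

RES = [ 0x19  0xec  0x3d  0x3d  0xec  0x81  0xec  0x28 ]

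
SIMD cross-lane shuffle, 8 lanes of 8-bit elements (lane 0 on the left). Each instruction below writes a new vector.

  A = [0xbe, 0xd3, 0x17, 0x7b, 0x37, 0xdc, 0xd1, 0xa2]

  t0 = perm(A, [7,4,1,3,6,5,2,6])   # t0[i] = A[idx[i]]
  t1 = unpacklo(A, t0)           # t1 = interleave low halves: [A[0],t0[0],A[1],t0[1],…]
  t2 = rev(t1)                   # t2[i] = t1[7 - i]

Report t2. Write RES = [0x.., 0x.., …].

RES = [ 0x7b  0x7b  0xd3  0x17  0x37  0xd3  0xa2  0xbe ]

→ t0 |a2|37|d3|7b|d1|dc|17|d1|
→ t1 |be|a2|d3|37|17|d3|7b|7b|
→ t2 |7b|7b|d3|17|37|d3|a2|be|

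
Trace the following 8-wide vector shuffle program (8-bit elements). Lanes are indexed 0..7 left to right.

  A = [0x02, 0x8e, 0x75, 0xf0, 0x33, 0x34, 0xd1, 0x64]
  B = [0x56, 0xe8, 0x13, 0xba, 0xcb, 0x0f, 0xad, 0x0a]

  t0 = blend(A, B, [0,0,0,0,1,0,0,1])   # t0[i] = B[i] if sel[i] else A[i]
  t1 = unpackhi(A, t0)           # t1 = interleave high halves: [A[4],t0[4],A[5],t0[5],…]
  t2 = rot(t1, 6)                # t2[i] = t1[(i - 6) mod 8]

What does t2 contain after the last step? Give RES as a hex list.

RES = [ 0x34  0x34  0xd1  0xd1  0x64  0x0a  0x33  0xcb ]

t0 = [0x02, 0x8e, 0x75, 0xf0, 0xcb, 0x34, 0xd1, 0x0a]
t1 = [0x33, 0xcb, 0x34, 0x34, 0xd1, 0xd1, 0x64, 0x0a]
t2 = [0x34, 0x34, 0xd1, 0xd1, 0x64, 0x0a, 0x33, 0xcb]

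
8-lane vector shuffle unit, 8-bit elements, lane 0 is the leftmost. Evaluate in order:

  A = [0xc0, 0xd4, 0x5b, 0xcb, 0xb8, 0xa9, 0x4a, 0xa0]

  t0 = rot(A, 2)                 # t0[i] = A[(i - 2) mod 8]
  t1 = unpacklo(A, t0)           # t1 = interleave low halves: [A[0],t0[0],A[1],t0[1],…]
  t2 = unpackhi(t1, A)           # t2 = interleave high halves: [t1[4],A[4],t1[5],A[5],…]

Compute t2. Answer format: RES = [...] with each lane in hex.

RES = [0x5b, 0xb8, 0xc0, 0xa9, 0xcb, 0x4a, 0xd4, 0xa0]

→ t0 |4a|a0|c0|d4|5b|cb|b8|a9|
→ t1 |c0|4a|d4|a0|5b|c0|cb|d4|
→ t2 |5b|b8|c0|a9|cb|4a|d4|a0|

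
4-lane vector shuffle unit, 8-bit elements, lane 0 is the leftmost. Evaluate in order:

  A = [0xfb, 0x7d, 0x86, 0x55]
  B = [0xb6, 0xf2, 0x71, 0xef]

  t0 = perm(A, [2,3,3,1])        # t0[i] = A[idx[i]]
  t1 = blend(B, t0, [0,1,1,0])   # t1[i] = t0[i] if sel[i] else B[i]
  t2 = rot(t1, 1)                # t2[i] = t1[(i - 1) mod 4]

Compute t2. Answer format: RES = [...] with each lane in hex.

RES = [0xef, 0xb6, 0x55, 0x55]

  t0: 86 55 55 7d
  t1: b6 55 55 ef
  t2: ef b6 55 55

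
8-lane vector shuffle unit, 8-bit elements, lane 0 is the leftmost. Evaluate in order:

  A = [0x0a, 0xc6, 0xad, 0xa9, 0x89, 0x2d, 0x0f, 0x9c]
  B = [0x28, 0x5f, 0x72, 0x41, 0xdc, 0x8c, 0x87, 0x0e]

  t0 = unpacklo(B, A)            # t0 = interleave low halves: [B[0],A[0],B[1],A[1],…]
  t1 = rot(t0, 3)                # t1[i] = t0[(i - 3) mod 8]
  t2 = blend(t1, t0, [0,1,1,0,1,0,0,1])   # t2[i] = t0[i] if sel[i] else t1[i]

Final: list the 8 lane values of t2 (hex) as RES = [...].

→ t0 |28|0a|5f|c6|72|ad|41|a9|
→ t1 |ad|41|a9|28|0a|5f|c6|72|
→ t2 |ad|0a|5f|28|72|5f|c6|a9|

RES = [0xad, 0x0a, 0x5f, 0x28, 0x72, 0x5f, 0xc6, 0xa9]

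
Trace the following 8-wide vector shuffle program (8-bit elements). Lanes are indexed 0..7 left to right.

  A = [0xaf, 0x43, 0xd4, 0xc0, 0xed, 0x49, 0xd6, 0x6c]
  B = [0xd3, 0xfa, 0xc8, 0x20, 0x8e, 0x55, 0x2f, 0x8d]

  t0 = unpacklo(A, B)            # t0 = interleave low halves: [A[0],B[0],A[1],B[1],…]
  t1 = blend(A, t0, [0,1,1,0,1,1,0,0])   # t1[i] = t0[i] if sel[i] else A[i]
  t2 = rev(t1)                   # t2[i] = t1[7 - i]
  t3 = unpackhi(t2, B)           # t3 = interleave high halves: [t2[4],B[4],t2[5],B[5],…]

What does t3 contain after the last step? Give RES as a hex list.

RES = [ 0xc0  0x8e  0x43  0x55  0xd3  0x2f  0xaf  0x8d ]

t0 = [0xaf, 0xd3, 0x43, 0xfa, 0xd4, 0xc8, 0xc0, 0x20]
t1 = [0xaf, 0xd3, 0x43, 0xc0, 0xd4, 0xc8, 0xd6, 0x6c]
t2 = [0x6c, 0xd6, 0xc8, 0xd4, 0xc0, 0x43, 0xd3, 0xaf]
t3 = [0xc0, 0x8e, 0x43, 0x55, 0xd3, 0x2f, 0xaf, 0x8d]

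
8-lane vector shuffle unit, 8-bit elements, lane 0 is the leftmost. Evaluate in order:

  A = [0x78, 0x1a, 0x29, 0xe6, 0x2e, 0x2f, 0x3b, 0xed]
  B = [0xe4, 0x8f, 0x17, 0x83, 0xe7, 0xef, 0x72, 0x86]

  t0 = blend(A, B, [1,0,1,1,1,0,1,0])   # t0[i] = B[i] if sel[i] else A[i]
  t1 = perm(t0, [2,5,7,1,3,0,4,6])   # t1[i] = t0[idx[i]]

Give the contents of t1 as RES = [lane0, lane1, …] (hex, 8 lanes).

RES = [0x17, 0x2f, 0xed, 0x1a, 0x83, 0xe4, 0xe7, 0x72]

→ t0 |e4|1a|17|83|e7|2f|72|ed|
→ t1 |17|2f|ed|1a|83|e4|e7|72|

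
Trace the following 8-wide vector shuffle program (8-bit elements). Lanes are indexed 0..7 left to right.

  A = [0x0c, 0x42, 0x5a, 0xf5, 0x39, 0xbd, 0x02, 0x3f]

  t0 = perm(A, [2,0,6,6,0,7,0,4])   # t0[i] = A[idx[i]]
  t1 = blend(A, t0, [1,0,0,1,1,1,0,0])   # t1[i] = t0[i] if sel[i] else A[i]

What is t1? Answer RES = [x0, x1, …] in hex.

RES = [ 0x5a  0x42  0x5a  0x02  0x0c  0x3f  0x02  0x3f ]

→ t0 |5a|0c|02|02|0c|3f|0c|39|
→ t1 |5a|42|5a|02|0c|3f|02|3f|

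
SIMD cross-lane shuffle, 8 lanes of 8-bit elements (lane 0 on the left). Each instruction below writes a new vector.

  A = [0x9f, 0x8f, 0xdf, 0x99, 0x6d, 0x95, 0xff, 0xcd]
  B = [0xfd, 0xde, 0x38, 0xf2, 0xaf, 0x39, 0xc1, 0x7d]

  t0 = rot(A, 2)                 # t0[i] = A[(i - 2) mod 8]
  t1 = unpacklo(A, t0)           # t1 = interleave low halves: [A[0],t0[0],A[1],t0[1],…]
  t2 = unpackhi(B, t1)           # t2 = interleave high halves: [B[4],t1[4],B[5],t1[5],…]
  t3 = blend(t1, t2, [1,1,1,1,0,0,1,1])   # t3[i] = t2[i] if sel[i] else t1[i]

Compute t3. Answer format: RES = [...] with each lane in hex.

RES = [ 0xaf  0xdf  0x39  0x9f  0xdf  0x9f  0x7d  0x8f ]

  t0: ff cd 9f 8f df 99 6d 95
  t1: 9f ff 8f cd df 9f 99 8f
  t2: af df 39 9f c1 99 7d 8f
  t3: af df 39 9f df 9f 7d 8f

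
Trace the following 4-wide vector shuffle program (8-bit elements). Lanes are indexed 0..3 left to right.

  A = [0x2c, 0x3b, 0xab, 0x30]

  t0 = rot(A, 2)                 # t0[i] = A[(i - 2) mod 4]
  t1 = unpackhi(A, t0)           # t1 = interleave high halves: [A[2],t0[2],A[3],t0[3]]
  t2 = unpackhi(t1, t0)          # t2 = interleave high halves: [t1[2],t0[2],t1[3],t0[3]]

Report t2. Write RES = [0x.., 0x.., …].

RES = [0x30, 0x2c, 0x3b, 0x3b]

  t0: ab 30 2c 3b
  t1: ab 2c 30 3b
  t2: 30 2c 3b 3b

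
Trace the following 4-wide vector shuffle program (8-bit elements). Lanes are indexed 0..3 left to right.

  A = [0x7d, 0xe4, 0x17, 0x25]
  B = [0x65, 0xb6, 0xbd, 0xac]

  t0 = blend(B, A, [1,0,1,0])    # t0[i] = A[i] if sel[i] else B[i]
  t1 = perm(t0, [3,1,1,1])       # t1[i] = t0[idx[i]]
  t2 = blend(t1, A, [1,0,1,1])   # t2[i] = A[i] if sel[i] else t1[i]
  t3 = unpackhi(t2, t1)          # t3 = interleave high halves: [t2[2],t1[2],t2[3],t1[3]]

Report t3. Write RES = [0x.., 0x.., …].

RES = [ 0x17  0xb6  0x25  0xb6 ]

  t0: 7d b6 17 ac
  t1: ac b6 b6 b6
  t2: 7d b6 17 25
  t3: 17 b6 25 b6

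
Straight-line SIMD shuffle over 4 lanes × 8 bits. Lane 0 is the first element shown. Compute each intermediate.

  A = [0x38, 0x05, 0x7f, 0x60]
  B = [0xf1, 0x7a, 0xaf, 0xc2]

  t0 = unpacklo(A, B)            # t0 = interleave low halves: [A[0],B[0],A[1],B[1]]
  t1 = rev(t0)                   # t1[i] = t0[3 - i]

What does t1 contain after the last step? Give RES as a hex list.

  t0: 38 f1 05 7a
  t1: 7a 05 f1 38

RES = [ 0x7a  0x05  0xf1  0x38 ]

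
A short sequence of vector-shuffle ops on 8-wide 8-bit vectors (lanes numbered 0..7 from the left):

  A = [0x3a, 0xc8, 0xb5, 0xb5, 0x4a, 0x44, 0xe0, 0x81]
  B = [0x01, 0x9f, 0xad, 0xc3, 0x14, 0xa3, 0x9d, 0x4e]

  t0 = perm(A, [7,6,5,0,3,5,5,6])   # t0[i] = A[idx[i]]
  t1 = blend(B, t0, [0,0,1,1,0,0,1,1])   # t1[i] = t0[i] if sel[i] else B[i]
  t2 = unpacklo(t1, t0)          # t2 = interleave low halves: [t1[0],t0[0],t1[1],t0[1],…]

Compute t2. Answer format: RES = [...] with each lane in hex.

→ t0 |81|e0|44|3a|b5|44|44|e0|
→ t1 |01|9f|44|3a|14|a3|44|e0|
→ t2 |01|81|9f|e0|44|44|3a|3a|

RES = [ 0x01  0x81  0x9f  0xe0  0x44  0x44  0x3a  0x3a ]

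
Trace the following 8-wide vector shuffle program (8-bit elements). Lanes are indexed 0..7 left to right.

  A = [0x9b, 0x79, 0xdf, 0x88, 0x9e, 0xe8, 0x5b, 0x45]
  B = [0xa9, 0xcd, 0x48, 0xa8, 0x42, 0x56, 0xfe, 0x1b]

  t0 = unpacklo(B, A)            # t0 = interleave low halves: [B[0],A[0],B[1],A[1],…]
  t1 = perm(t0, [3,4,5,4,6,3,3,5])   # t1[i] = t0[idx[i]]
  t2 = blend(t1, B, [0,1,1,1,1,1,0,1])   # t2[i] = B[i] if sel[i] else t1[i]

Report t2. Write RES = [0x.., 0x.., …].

RES = [ 0x79  0xcd  0x48  0xa8  0x42  0x56  0x79  0x1b ]

  t0: a9 9b cd 79 48 df a8 88
  t1: 79 48 df 48 a8 79 79 df
  t2: 79 cd 48 a8 42 56 79 1b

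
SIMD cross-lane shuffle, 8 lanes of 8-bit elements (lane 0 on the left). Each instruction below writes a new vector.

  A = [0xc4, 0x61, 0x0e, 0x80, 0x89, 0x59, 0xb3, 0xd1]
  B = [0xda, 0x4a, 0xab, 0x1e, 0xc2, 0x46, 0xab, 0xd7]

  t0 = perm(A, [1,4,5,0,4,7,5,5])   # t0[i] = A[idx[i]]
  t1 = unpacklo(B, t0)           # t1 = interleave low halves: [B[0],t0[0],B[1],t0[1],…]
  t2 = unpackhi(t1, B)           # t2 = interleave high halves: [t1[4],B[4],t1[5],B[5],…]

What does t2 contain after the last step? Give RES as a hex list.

  t0: 61 89 59 c4 89 d1 59 59
  t1: da 61 4a 89 ab 59 1e c4
  t2: ab c2 59 46 1e ab c4 d7

RES = [ 0xab  0xc2  0x59  0x46  0x1e  0xab  0xc4  0xd7 ]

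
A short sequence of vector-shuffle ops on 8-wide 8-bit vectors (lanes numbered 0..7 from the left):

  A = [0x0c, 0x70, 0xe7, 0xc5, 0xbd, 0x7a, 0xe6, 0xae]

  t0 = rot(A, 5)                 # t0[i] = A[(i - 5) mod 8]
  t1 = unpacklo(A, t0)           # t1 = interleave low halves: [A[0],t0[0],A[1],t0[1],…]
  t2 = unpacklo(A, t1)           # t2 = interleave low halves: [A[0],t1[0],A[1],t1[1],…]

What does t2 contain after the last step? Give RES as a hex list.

t0 = [0xc5, 0xbd, 0x7a, 0xe6, 0xae, 0x0c, 0x70, 0xe7]
t1 = [0x0c, 0xc5, 0x70, 0xbd, 0xe7, 0x7a, 0xc5, 0xe6]
t2 = [0x0c, 0x0c, 0x70, 0xc5, 0xe7, 0x70, 0xc5, 0xbd]

RES = [0x0c, 0x0c, 0x70, 0xc5, 0xe7, 0x70, 0xc5, 0xbd]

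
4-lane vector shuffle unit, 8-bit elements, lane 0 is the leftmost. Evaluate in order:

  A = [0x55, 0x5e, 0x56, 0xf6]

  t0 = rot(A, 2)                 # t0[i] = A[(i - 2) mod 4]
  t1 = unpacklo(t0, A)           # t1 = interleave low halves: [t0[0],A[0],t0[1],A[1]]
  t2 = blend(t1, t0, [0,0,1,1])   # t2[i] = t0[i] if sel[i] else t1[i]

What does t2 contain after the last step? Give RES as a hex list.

→ t0 |56|f6|55|5e|
→ t1 |56|55|f6|5e|
→ t2 |56|55|55|5e|

RES = [ 0x56  0x55  0x55  0x5e ]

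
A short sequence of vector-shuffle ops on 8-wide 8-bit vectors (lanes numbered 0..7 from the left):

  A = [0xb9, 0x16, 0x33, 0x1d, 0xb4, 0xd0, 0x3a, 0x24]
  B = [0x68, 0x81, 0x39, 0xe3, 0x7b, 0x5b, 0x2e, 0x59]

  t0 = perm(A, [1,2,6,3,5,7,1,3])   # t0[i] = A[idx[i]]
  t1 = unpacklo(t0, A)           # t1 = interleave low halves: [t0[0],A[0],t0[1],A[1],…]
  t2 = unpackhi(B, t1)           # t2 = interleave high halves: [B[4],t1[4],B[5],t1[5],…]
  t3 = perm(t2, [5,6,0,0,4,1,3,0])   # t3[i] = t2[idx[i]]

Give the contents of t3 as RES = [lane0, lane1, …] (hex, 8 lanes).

RES = [0x1d, 0x59, 0x7b, 0x7b, 0x2e, 0x3a, 0x33, 0x7b]

  t0: 16 33 3a 1d d0 24 16 1d
  t1: 16 b9 33 16 3a 33 1d 1d
  t2: 7b 3a 5b 33 2e 1d 59 1d
  t3: 1d 59 7b 7b 2e 3a 33 7b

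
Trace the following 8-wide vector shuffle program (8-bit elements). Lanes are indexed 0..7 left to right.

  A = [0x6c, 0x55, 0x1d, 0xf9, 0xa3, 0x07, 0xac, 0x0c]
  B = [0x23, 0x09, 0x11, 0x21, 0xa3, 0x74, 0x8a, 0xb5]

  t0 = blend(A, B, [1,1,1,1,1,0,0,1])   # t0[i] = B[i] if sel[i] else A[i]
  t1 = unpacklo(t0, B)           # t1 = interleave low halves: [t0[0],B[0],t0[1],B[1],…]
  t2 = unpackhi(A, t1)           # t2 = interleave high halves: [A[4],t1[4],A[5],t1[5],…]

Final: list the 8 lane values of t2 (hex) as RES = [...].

  t0: 23 09 11 21 a3 07 ac b5
  t1: 23 23 09 09 11 11 21 21
  t2: a3 11 07 11 ac 21 0c 21

RES = [ 0xa3  0x11  0x07  0x11  0xac  0x21  0x0c  0x21 ]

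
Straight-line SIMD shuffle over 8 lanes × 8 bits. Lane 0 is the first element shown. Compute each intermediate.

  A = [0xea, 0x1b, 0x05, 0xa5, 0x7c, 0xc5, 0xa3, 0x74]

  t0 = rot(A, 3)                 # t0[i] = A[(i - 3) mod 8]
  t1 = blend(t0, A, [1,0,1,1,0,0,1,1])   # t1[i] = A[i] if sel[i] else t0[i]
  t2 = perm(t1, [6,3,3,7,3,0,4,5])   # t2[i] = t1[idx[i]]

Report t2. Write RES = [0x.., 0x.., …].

RES = [0xa3, 0xa5, 0xa5, 0x74, 0xa5, 0xea, 0x1b, 0x05]

  t0: c5 a3 74 ea 1b 05 a5 7c
  t1: ea a3 05 a5 1b 05 a3 74
  t2: a3 a5 a5 74 a5 ea 1b 05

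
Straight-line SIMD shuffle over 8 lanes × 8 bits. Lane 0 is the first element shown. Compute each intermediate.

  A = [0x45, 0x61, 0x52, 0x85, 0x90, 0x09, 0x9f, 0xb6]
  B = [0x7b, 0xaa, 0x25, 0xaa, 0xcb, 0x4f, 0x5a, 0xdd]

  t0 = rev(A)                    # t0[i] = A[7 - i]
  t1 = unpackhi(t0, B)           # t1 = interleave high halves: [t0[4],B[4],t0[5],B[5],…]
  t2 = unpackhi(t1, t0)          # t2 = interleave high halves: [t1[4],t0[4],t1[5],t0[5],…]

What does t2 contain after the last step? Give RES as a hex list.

t0 = [0xb6, 0x9f, 0x09, 0x90, 0x85, 0x52, 0x61, 0x45]
t1 = [0x85, 0xcb, 0x52, 0x4f, 0x61, 0x5a, 0x45, 0xdd]
t2 = [0x61, 0x85, 0x5a, 0x52, 0x45, 0x61, 0xdd, 0x45]

RES = [0x61, 0x85, 0x5a, 0x52, 0x45, 0x61, 0xdd, 0x45]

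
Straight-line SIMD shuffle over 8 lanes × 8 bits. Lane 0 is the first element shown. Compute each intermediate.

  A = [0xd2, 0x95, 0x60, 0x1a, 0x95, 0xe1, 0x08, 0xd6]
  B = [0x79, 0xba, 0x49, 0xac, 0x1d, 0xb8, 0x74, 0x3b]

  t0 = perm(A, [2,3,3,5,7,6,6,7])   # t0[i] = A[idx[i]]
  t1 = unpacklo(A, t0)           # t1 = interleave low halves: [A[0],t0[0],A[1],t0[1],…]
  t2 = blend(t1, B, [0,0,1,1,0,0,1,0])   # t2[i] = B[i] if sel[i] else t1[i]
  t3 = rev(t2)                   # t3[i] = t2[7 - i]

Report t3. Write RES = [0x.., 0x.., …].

→ t0 |60|1a|1a|e1|d6|08|08|d6|
→ t1 |d2|60|95|1a|60|1a|1a|e1|
→ t2 |d2|60|49|ac|60|1a|74|e1|
→ t3 |e1|74|1a|60|ac|49|60|d2|

RES = [0xe1, 0x74, 0x1a, 0x60, 0xac, 0x49, 0x60, 0xd2]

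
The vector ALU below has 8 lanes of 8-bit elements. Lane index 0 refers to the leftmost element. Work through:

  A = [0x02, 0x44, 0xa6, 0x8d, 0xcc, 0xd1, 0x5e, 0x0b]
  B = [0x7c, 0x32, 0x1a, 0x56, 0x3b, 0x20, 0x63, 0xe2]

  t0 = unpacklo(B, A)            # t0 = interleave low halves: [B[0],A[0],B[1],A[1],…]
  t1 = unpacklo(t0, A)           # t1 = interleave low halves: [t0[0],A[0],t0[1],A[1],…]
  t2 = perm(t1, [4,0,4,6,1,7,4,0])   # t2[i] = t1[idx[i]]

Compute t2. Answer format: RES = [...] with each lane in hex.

RES = [ 0x32  0x7c  0x32  0x44  0x02  0x8d  0x32  0x7c ]

  t0: 7c 02 32 44 1a a6 56 8d
  t1: 7c 02 02 44 32 a6 44 8d
  t2: 32 7c 32 44 02 8d 32 7c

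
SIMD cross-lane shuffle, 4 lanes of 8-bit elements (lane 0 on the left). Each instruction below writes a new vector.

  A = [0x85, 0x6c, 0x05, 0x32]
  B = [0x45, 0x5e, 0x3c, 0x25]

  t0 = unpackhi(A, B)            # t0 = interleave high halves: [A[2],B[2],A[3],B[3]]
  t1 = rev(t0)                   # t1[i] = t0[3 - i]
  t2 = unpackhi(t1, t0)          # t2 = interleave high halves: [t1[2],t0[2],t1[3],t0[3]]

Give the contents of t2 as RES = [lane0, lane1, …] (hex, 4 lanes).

→ t0 |05|3c|32|25|
→ t1 |25|32|3c|05|
→ t2 |3c|32|05|25|

RES = [ 0x3c  0x32  0x05  0x25 ]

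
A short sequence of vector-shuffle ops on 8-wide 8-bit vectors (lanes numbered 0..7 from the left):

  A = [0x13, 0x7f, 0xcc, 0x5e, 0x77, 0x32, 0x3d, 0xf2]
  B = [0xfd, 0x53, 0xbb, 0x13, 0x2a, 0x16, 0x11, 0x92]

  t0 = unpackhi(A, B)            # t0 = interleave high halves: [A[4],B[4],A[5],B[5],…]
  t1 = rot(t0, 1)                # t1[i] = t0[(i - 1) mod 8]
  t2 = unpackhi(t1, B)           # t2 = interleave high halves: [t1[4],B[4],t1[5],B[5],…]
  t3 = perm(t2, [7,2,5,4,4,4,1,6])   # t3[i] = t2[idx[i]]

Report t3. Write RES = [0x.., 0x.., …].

RES = [ 0x92  0x3d  0x11  0x11  0x11  0x11  0x2a  0xf2 ]

t0 = [0x77, 0x2a, 0x32, 0x16, 0x3d, 0x11, 0xf2, 0x92]
t1 = [0x92, 0x77, 0x2a, 0x32, 0x16, 0x3d, 0x11, 0xf2]
t2 = [0x16, 0x2a, 0x3d, 0x16, 0x11, 0x11, 0xf2, 0x92]
t3 = [0x92, 0x3d, 0x11, 0x11, 0x11, 0x11, 0x2a, 0xf2]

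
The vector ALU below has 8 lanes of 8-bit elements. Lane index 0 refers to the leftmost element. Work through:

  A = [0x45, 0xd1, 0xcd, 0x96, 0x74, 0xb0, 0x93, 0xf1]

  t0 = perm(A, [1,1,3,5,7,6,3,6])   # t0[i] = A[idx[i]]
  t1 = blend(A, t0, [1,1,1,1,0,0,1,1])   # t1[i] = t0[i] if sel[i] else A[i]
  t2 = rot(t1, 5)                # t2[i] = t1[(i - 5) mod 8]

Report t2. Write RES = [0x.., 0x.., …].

→ t0 |d1|d1|96|b0|f1|93|96|93|
→ t1 |d1|d1|96|b0|74|b0|96|93|
→ t2 |b0|74|b0|96|93|d1|d1|96|

RES = [0xb0, 0x74, 0xb0, 0x96, 0x93, 0xd1, 0xd1, 0x96]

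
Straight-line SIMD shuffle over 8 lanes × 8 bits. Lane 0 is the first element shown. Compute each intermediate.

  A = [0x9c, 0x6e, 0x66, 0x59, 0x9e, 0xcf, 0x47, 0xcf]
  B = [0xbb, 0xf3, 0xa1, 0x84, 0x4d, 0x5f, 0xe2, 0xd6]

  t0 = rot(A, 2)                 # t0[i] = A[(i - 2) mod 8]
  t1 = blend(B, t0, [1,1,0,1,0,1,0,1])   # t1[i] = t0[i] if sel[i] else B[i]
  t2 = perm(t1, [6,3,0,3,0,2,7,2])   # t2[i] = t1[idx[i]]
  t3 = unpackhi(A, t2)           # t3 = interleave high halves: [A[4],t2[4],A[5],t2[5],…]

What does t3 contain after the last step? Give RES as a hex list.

t0 = [0x47, 0xcf, 0x9c, 0x6e, 0x66, 0x59, 0x9e, 0xcf]
t1 = [0x47, 0xcf, 0xa1, 0x6e, 0x4d, 0x59, 0xe2, 0xcf]
t2 = [0xe2, 0x6e, 0x47, 0x6e, 0x47, 0xa1, 0xcf, 0xa1]
t3 = [0x9e, 0x47, 0xcf, 0xa1, 0x47, 0xcf, 0xcf, 0xa1]

RES = [0x9e, 0x47, 0xcf, 0xa1, 0x47, 0xcf, 0xcf, 0xa1]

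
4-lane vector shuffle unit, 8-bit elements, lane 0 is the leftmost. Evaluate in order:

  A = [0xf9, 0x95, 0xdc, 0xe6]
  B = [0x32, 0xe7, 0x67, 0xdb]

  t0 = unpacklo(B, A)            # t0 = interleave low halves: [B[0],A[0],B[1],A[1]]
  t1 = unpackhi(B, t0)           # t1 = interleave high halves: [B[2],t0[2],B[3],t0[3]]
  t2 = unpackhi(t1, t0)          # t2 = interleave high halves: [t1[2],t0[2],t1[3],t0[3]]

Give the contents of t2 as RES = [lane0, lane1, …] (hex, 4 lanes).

RES = [ 0xdb  0xe7  0x95  0x95 ]

t0 = [0x32, 0xf9, 0xe7, 0x95]
t1 = [0x67, 0xe7, 0xdb, 0x95]
t2 = [0xdb, 0xe7, 0x95, 0x95]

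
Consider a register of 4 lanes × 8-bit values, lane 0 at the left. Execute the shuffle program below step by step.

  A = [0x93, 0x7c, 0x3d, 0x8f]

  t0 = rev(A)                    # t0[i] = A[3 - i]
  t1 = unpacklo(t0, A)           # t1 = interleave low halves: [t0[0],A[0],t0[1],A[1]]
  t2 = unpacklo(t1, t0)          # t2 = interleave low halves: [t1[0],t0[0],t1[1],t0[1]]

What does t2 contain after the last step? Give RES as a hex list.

  t0: 8f 3d 7c 93
  t1: 8f 93 3d 7c
  t2: 8f 8f 93 3d

RES = [0x8f, 0x8f, 0x93, 0x3d]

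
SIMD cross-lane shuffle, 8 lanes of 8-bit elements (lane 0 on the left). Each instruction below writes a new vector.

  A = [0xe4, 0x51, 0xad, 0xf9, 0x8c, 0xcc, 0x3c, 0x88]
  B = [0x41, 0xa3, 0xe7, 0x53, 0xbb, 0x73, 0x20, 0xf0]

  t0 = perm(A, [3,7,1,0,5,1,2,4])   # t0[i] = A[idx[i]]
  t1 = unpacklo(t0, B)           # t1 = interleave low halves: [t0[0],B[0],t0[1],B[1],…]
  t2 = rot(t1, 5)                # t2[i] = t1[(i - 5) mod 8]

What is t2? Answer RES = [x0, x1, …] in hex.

RES = [0xa3, 0x51, 0xe7, 0xe4, 0x53, 0xf9, 0x41, 0x88]

  t0: f9 88 51 e4 cc 51 ad 8c
  t1: f9 41 88 a3 51 e7 e4 53
  t2: a3 51 e7 e4 53 f9 41 88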